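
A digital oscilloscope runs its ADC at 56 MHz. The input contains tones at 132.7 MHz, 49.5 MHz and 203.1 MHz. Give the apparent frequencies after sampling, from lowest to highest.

fs/2 = 28 MHz.
132.7 MHz mod fs = 20.7 MHz.
20.7 MHz ≤ fs/2 = 28 MHz, appears at 20.7 MHz.
49.5 MHz > fs/2 = 28 MHz, folds to fs − 49.5 MHz = 6.5 MHz.
203.1 MHz mod fs = 35.1 MHz.
35.1 MHz > fs/2 = 28 MHz, folds to fs − 35.1 MHz = 20.9 MHz.
Distinct values: {6.5 MHz, 20.7 MHz, 20.9 MHz}.

6.5 MHz, 20.7 MHz, 20.9 MHz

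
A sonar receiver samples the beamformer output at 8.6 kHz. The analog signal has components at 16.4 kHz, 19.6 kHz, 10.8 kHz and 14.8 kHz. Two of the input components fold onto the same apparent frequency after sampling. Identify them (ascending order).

14.8 kHz, 19.6 kHz

fs/2 = 4.3 kHz.
16.4 kHz mod fs = 7.8 kHz.
7.8 kHz > fs/2 = 4.3 kHz, folds to fs − 7.8 kHz = 0.8 kHz.
19.6 kHz mod fs = 2.4 kHz.
2.4 kHz ≤ fs/2 = 4.3 kHz, appears at 2.4 kHz.
10.8 kHz mod fs = 2.2 kHz.
2.2 kHz ≤ fs/2 = 4.3 kHz, appears at 2.2 kHz.
14.8 kHz mod fs = 6.2 kHz.
6.2 kHz > fs/2 = 4.3 kHz, folds to fs − 6.2 kHz = 2.4 kHz.
14.8 kHz and 19.6 kHz both map to 2.4 kHz.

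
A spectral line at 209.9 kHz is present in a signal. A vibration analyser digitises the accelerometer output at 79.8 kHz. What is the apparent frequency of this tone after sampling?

209.9 kHz mod fs = 50.3 kHz.
50.3 kHz > fs/2 = 39.9 kHz, folds to fs − 50.3 kHz = 29.5 kHz.

29.5 kHz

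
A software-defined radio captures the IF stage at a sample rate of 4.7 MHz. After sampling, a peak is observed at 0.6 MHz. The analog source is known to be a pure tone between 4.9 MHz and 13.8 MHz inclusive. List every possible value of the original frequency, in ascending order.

Frequencies that alias to 0.6 MHz are k·fs ± 0.6 MHz for integer k ≥ 0.
k=0: 0.6 MHz.
k=1: 4.1 MHz, 5.3 MHz.
k=2: 8.8 MHz, 10 MHz.
k=3: 13.5 MHz, 14.7 MHz.
k=4: 18.2 MHz, 19.4 MHz.
Within [4.9 MHz, 13.8 MHz]: 5.3 MHz, 8.8 MHz, 10 MHz, 13.5 MHz.

5.3 MHz, 8.8 MHz, 10 MHz, 13.5 MHz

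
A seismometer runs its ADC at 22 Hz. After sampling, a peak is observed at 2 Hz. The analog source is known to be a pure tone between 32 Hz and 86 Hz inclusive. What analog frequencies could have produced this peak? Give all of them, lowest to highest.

Frequencies that alias to 2 Hz are k·fs ± 2 Hz for integer k ≥ 0.
k=0: 2 Hz.
k=1: 20 Hz, 24 Hz.
k=2: 42 Hz, 46 Hz.
k=3: 64 Hz, 68 Hz.
k=4: 86 Hz, 90 Hz.
k=5: 108 Hz, 112 Hz.
Within [32 Hz, 86 Hz]: 42 Hz, 46 Hz, 64 Hz, 68 Hz, 86 Hz.

42 Hz, 46 Hz, 64 Hz, 68 Hz, 86 Hz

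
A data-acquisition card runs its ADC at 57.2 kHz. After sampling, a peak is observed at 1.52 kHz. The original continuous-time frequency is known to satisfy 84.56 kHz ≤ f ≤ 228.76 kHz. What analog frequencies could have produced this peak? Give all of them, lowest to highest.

Frequencies that alias to 1.52 kHz are k·fs ± 1.52 kHz for integer k ≥ 0.
k=0: 1.52 kHz.
k=1: 55.68 kHz, 58.72 kHz.
k=2: 112.88 kHz, 115.92 kHz.
k=3: 170.08 kHz, 173.12 kHz.
k=4: 227.28 kHz, 230.32 kHz.
k=5: 284.48 kHz, 287.52 kHz.
Within [84.56 kHz, 228.76 kHz]: 112.88 kHz, 115.92 kHz, 170.08 kHz, 173.12 kHz, 227.28 kHz.

112.88 kHz, 115.92 kHz, 170.08 kHz, 173.12 kHz, 227.28 kHz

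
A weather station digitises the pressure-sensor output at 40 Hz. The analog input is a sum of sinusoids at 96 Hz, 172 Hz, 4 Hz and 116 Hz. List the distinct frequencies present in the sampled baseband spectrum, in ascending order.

4 Hz, 12 Hz, 16 Hz

fs/2 = 20 Hz.
96 Hz mod fs = 16 Hz.
16 Hz ≤ fs/2 = 20 Hz, appears at 16 Hz.
172 Hz mod fs = 12 Hz.
12 Hz ≤ fs/2 = 20 Hz, appears at 12 Hz.
4 Hz ≤ fs/2 = 20 Hz, passes unchanged.
116 Hz mod fs = 36 Hz.
36 Hz > fs/2 = 20 Hz, folds to fs − 36 Hz = 4 Hz.
Distinct values: {4 Hz, 12 Hz, 16 Hz}.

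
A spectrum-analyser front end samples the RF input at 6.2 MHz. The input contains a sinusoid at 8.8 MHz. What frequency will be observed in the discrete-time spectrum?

8.8 MHz mod fs = 2.6 MHz.
2.6 MHz ≤ fs/2 = 3.1 MHz, appears at 2.6 MHz.

2.6 MHz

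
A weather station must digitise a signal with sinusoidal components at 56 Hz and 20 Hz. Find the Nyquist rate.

112 Hz

Highest-frequency component: 56 Hz.
Nyquist rate = 2 × 56 Hz = 112 Hz.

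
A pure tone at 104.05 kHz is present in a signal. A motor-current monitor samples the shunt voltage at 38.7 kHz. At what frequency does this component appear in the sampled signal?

104.05 kHz mod fs = 26.65 kHz.
26.65 kHz > fs/2 = 19.35 kHz, folds to fs − 26.65 kHz = 12.05 kHz.

12.05 kHz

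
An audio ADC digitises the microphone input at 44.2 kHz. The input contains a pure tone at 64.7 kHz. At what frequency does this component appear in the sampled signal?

64.7 kHz mod fs = 20.5 kHz.
20.5 kHz ≤ fs/2 = 22.1 kHz, appears at 20.5 kHz.

20.5 kHz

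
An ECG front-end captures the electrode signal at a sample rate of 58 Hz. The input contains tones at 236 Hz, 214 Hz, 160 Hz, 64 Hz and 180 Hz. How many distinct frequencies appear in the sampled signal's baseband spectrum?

fs/2 = 29 Hz.
236 Hz mod fs = 4 Hz.
4 Hz ≤ fs/2 = 29 Hz, appears at 4 Hz.
214 Hz mod fs = 40 Hz.
40 Hz > fs/2 = 29 Hz, folds to fs − 40 Hz = 18 Hz.
160 Hz mod fs = 44 Hz.
44 Hz > fs/2 = 29 Hz, folds to fs − 44 Hz = 14 Hz.
64 Hz mod fs = 6 Hz.
6 Hz ≤ fs/2 = 29 Hz, appears at 6 Hz.
180 Hz mod fs = 6 Hz.
6 Hz ≤ fs/2 = 29 Hz, appears at 6 Hz.
Distinct values: {4 Hz, 6 Hz, 14 Hz, 18 Hz} → 4.

4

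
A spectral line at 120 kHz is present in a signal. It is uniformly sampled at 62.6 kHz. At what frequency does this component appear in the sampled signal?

120 kHz mod fs = 57.4 kHz.
57.4 kHz > fs/2 = 31.3 kHz, folds to fs − 57.4 kHz = 5.2 kHz.

5.2 kHz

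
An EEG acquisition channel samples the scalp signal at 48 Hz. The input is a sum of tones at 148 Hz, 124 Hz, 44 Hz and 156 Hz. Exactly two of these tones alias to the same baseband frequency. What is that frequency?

4 Hz

fs/2 = 24 Hz.
148 Hz mod fs = 4 Hz.
4 Hz ≤ fs/2 = 24 Hz, appears at 4 Hz.
124 Hz mod fs = 28 Hz.
28 Hz > fs/2 = 24 Hz, folds to fs − 28 Hz = 20 Hz.
44 Hz > fs/2 = 24 Hz, folds to fs − 44 Hz = 4 Hz.
156 Hz mod fs = 12 Hz.
12 Hz ≤ fs/2 = 24 Hz, appears at 12 Hz.
44 Hz and 148 Hz both map to 4 Hz.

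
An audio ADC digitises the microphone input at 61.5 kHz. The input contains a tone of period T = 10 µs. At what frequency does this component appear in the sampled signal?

23 kHz

T = 10 µs → f = 1/T = 100 kHz.
100 kHz mod fs = 38.5 kHz.
38.5 kHz > fs/2 = 30.75 kHz, folds to fs − 38.5 kHz = 23 kHz.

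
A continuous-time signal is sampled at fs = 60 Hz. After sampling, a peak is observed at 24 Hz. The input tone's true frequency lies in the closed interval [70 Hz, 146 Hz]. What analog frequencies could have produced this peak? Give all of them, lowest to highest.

Frequencies that alias to 24 Hz are k·fs ± 24 Hz for integer k ≥ 0.
k=0: 24 Hz.
k=1: 36 Hz, 84 Hz.
k=2: 96 Hz, 144 Hz.
k=3: 156 Hz, 204 Hz.
Within [70 Hz, 146 Hz]: 84 Hz, 96 Hz, 144 Hz.

84 Hz, 96 Hz, 144 Hz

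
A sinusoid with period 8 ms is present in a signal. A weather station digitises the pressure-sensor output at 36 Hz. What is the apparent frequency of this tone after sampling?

17 Hz

T = 8 ms → f = 1/T = 125 Hz.
125 Hz mod fs = 17 Hz.
17 Hz ≤ fs/2 = 18 Hz, appears at 17 Hz.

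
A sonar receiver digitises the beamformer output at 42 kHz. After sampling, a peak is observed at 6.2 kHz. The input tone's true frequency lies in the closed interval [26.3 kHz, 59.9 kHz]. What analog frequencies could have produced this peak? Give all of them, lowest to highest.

Frequencies that alias to 6.2 kHz are k·fs ± 6.2 kHz for integer k ≥ 0.
k=0: 6.2 kHz.
k=1: 35.8 kHz, 48.2 kHz.
k=2: 77.8 kHz, 90.2 kHz.
Within [26.3 kHz, 59.9 kHz]: 35.8 kHz, 48.2 kHz.

35.8 kHz, 48.2 kHz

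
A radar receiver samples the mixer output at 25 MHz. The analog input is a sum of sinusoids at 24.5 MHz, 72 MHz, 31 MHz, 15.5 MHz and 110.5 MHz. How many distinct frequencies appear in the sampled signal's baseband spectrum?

fs/2 = 12.5 MHz.
24.5 MHz > fs/2 = 12.5 MHz, folds to fs − 24.5 MHz = 0.5 MHz.
72 MHz mod fs = 22 MHz.
22 MHz > fs/2 = 12.5 MHz, folds to fs − 22 MHz = 3 MHz.
31 MHz mod fs = 6 MHz.
6 MHz ≤ fs/2 = 12.5 MHz, appears at 6 MHz.
15.5 MHz > fs/2 = 12.5 MHz, folds to fs − 15.5 MHz = 9.5 MHz.
110.5 MHz mod fs = 10.5 MHz.
10.5 MHz ≤ fs/2 = 12.5 MHz, appears at 10.5 MHz.
Distinct values: {0.5 MHz, 3 MHz, 6 MHz, 9.5 MHz, 10.5 MHz} → 5.

5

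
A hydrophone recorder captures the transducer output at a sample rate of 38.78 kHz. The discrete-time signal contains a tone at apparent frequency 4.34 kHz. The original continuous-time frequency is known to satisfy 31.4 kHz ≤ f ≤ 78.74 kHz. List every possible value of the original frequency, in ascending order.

34.44 kHz, 43.12 kHz, 73.22 kHz

Frequencies that alias to 4.34 kHz are k·fs ± 4.34 kHz for integer k ≥ 0.
k=0: 4.34 kHz.
k=1: 34.44 kHz, 43.12 kHz.
k=2: 73.22 kHz, 81.9 kHz.
k=3: 112 kHz, 120.68 kHz.
Within [31.4 kHz, 78.74 kHz]: 34.44 kHz, 43.12 kHz, 73.22 kHz.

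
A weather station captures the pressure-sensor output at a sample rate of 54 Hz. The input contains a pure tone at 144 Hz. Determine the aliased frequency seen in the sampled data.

144 Hz mod fs = 36 Hz.
36 Hz > fs/2 = 27 Hz, folds to fs − 36 Hz = 18 Hz.

18 Hz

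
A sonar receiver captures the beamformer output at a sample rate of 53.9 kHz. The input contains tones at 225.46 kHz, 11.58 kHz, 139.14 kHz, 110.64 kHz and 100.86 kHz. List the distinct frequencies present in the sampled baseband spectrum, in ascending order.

2.84 kHz, 6.94 kHz, 9.86 kHz, 11.58 kHz, 22.56 kHz

fs/2 = 26.95 kHz.
225.46 kHz mod fs = 9.86 kHz.
9.86 kHz ≤ fs/2 = 26.95 kHz, appears at 9.86 kHz.
11.58 kHz ≤ fs/2 = 26.95 kHz, passes unchanged.
139.14 kHz mod fs = 31.34 kHz.
31.34 kHz > fs/2 = 26.95 kHz, folds to fs − 31.34 kHz = 22.56 kHz.
110.64 kHz mod fs = 2.84 kHz.
2.84 kHz ≤ fs/2 = 26.95 kHz, appears at 2.84 kHz.
100.86 kHz mod fs = 46.96 kHz.
46.96 kHz > fs/2 = 26.95 kHz, folds to fs − 46.96 kHz = 6.94 kHz.
Distinct values: {2.84 kHz, 6.94 kHz, 9.86 kHz, 11.58 kHz, 22.56 kHz}.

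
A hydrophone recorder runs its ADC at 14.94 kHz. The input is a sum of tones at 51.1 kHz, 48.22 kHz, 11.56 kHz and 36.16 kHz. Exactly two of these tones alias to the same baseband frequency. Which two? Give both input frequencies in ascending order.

fs/2 = 7.47 kHz.
51.1 kHz mod fs = 6.28 kHz.
6.28 kHz ≤ fs/2 = 7.47 kHz, appears at 6.28 kHz.
48.22 kHz mod fs = 3.4 kHz.
3.4 kHz ≤ fs/2 = 7.47 kHz, appears at 3.4 kHz.
11.56 kHz > fs/2 = 7.47 kHz, folds to fs − 11.56 kHz = 3.38 kHz.
36.16 kHz mod fs = 6.28 kHz.
6.28 kHz ≤ fs/2 = 7.47 kHz, appears at 6.28 kHz.
36.16 kHz and 51.1 kHz both map to 6.28 kHz.

36.16 kHz, 51.1 kHz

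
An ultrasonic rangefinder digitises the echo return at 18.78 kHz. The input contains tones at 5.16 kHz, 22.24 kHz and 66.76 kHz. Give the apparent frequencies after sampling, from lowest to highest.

3.46 kHz, 5.16 kHz, 8.36 kHz

fs/2 = 9.39 kHz.
5.16 kHz ≤ fs/2 = 9.39 kHz, passes unchanged.
22.24 kHz mod fs = 3.46 kHz.
3.46 kHz ≤ fs/2 = 9.39 kHz, appears at 3.46 kHz.
66.76 kHz mod fs = 10.42 kHz.
10.42 kHz > fs/2 = 9.39 kHz, folds to fs − 10.42 kHz = 8.36 kHz.
Distinct values: {3.46 kHz, 5.16 kHz, 8.36 kHz}.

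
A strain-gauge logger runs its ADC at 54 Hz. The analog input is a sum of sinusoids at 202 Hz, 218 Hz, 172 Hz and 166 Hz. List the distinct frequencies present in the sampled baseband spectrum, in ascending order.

fs/2 = 27 Hz.
202 Hz mod fs = 40 Hz.
40 Hz > fs/2 = 27 Hz, folds to fs − 40 Hz = 14 Hz.
218 Hz mod fs = 2 Hz.
2 Hz ≤ fs/2 = 27 Hz, appears at 2 Hz.
172 Hz mod fs = 10 Hz.
10 Hz ≤ fs/2 = 27 Hz, appears at 10 Hz.
166 Hz mod fs = 4 Hz.
4 Hz ≤ fs/2 = 27 Hz, appears at 4 Hz.
Distinct values: {2 Hz, 4 Hz, 10 Hz, 14 Hz}.

2 Hz, 4 Hz, 10 Hz, 14 Hz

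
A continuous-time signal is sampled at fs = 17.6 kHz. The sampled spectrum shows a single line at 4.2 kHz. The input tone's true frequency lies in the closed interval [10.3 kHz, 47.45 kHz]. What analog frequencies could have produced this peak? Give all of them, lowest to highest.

13.4 kHz, 21.8 kHz, 31 kHz, 39.4 kHz

Frequencies that alias to 4.2 kHz are k·fs ± 4.2 kHz for integer k ≥ 0.
k=0: 4.2 kHz.
k=1: 13.4 kHz, 21.8 kHz.
k=2: 31 kHz, 39.4 kHz.
k=3: 48.6 kHz, 57 kHz.
Within [10.3 kHz, 47.45 kHz]: 13.4 kHz, 21.8 kHz, 31 kHz, 39.4 kHz.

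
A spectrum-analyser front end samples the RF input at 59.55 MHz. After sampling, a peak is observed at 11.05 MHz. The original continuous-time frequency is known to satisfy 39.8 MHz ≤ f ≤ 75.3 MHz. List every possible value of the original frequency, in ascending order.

Frequencies that alias to 11.05 MHz are k·fs ± 11.05 MHz for integer k ≥ 0.
k=0: 11.05 MHz.
k=1: 48.5 MHz, 70.6 MHz.
k=2: 108.05 MHz, 130.15 MHz.
Within [39.8 MHz, 75.3 MHz]: 48.5 MHz, 70.6 MHz.

48.5 MHz, 70.6 MHz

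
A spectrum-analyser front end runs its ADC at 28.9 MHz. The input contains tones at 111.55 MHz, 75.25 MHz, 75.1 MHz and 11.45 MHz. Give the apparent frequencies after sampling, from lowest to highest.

4.05 MHz, 11.45 MHz, 11.6 MHz

fs/2 = 14.45 MHz.
111.55 MHz mod fs = 24.85 MHz.
24.85 MHz > fs/2 = 14.45 MHz, folds to fs − 24.85 MHz = 4.05 MHz.
75.25 MHz mod fs = 17.45 MHz.
17.45 MHz > fs/2 = 14.45 MHz, folds to fs − 17.45 MHz = 11.45 MHz.
75.1 MHz mod fs = 17.3 MHz.
17.3 MHz > fs/2 = 14.45 MHz, folds to fs − 17.3 MHz = 11.6 MHz.
11.45 MHz ≤ fs/2 = 14.45 MHz, passes unchanged.
Distinct values: {4.05 MHz, 11.45 MHz, 11.6 MHz}.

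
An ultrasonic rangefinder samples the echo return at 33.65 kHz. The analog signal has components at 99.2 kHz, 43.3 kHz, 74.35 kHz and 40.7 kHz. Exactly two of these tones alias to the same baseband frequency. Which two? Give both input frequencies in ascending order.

40.7 kHz, 74.35 kHz

fs/2 = 16.825 kHz.
99.2 kHz mod fs = 31.9 kHz.
31.9 kHz > fs/2 = 16.825 kHz, folds to fs − 31.9 kHz = 1.75 kHz.
43.3 kHz mod fs = 9.65 kHz.
9.65 kHz ≤ fs/2 = 16.825 kHz, appears at 9.65 kHz.
74.35 kHz mod fs = 7.05 kHz.
7.05 kHz ≤ fs/2 = 16.825 kHz, appears at 7.05 kHz.
40.7 kHz mod fs = 7.05 kHz.
7.05 kHz ≤ fs/2 = 16.825 kHz, appears at 7.05 kHz.
40.7 kHz and 74.35 kHz both map to 7.05 kHz.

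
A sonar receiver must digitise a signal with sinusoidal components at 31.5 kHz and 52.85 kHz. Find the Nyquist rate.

105.7 kHz

Highest-frequency component: 52.85 kHz.
Nyquist rate = 2 × 52.85 kHz = 105.7 kHz.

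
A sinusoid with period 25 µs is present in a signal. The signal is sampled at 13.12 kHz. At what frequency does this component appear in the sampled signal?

0.64 kHz

T = 25 µs → f = 1/T = 40 kHz.
40 kHz mod fs = 0.64 kHz.
0.64 kHz ≤ fs/2 = 6.56 kHz, appears at 0.64 kHz.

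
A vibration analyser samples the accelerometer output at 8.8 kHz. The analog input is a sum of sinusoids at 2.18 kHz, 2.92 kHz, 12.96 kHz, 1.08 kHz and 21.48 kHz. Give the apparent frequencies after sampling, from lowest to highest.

1.08 kHz, 2.18 kHz, 2.92 kHz, 3.88 kHz, 4.16 kHz

fs/2 = 4.4 kHz.
2.18 kHz ≤ fs/2 = 4.4 kHz, passes unchanged.
2.92 kHz ≤ fs/2 = 4.4 kHz, passes unchanged.
12.96 kHz mod fs = 4.16 kHz.
4.16 kHz ≤ fs/2 = 4.4 kHz, appears at 4.16 kHz.
1.08 kHz ≤ fs/2 = 4.4 kHz, passes unchanged.
21.48 kHz mod fs = 3.88 kHz.
3.88 kHz ≤ fs/2 = 4.4 kHz, appears at 3.88 kHz.
Distinct values: {1.08 kHz, 2.18 kHz, 2.92 kHz, 3.88 kHz, 4.16 kHz}.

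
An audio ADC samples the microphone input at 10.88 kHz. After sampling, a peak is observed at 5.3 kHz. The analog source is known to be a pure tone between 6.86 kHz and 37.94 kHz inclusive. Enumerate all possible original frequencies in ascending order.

16.18 kHz, 16.46 kHz, 27.06 kHz, 27.34 kHz, 37.94 kHz

Frequencies that alias to 5.3 kHz are k·fs ± 5.3 kHz for integer k ≥ 0.
k=0: 5.3 kHz.
k=1: 5.58 kHz, 16.18 kHz.
k=2: 16.46 kHz, 27.06 kHz.
k=3: 27.34 kHz, 37.94 kHz.
k=4: 38.22 kHz, 48.82 kHz.
Within [6.86 kHz, 37.94 kHz]: 16.18 kHz, 16.46 kHz, 27.06 kHz, 27.34 kHz, 37.94 kHz.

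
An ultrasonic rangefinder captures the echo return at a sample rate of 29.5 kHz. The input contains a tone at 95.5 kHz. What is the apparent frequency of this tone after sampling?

7 kHz

95.5 kHz mod fs = 7 kHz.
7 kHz ≤ fs/2 = 14.75 kHz, appears at 7 kHz.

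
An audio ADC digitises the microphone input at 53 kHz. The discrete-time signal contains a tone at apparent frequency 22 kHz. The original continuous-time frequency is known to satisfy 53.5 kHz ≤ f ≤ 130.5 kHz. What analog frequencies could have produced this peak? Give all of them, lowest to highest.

Frequencies that alias to 22 kHz are k·fs ± 22 kHz for integer k ≥ 0.
k=0: 22 kHz.
k=1: 31 kHz, 75 kHz.
k=2: 84 kHz, 128 kHz.
k=3: 137 kHz, 181 kHz.
Within [53.5 kHz, 130.5 kHz]: 75 kHz, 84 kHz, 128 kHz.

75 kHz, 84 kHz, 128 kHz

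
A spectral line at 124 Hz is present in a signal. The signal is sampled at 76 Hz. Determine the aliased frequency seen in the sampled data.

28 Hz

124 Hz mod fs = 48 Hz.
48 Hz > fs/2 = 38 Hz, folds to fs − 48 Hz = 28 Hz.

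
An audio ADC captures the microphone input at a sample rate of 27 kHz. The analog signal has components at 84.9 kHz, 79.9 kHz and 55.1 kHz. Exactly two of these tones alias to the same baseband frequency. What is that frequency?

1.1 kHz

fs/2 = 13.5 kHz.
84.9 kHz mod fs = 3.9 kHz.
3.9 kHz ≤ fs/2 = 13.5 kHz, appears at 3.9 kHz.
79.9 kHz mod fs = 25.9 kHz.
25.9 kHz > fs/2 = 13.5 kHz, folds to fs − 25.9 kHz = 1.1 kHz.
55.1 kHz mod fs = 1.1 kHz.
1.1 kHz ≤ fs/2 = 13.5 kHz, appears at 1.1 kHz.
55.1 kHz and 79.9 kHz both map to 1.1 kHz.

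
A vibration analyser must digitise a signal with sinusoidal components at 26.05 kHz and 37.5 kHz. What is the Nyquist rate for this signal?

Highest-frequency component: 37.5 kHz.
Nyquist rate = 2 × 37.5 kHz = 75 kHz.

75 kHz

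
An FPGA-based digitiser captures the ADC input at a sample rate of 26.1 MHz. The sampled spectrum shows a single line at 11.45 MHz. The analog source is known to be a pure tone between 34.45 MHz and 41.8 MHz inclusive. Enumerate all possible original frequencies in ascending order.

37.55 MHz, 40.75 MHz

Frequencies that alias to 11.45 MHz are k·fs ± 11.45 MHz for integer k ≥ 0.
k=0: 11.45 MHz.
k=1: 14.65 MHz, 37.55 MHz.
k=2: 40.75 MHz, 63.65 MHz.
k=3: 66.85 MHz, 89.75 MHz.
Within [34.45 MHz, 41.8 MHz]: 37.55 MHz, 40.75 MHz.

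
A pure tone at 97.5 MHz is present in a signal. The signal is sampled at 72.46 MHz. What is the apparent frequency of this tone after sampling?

97.5 MHz mod fs = 25.04 MHz.
25.04 MHz ≤ fs/2 = 36.23 MHz, appears at 25.04 MHz.

25.04 MHz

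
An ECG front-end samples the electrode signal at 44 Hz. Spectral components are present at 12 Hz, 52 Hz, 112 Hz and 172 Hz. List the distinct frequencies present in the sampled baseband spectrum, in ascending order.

fs/2 = 22 Hz.
12 Hz ≤ fs/2 = 22 Hz, passes unchanged.
52 Hz mod fs = 8 Hz.
8 Hz ≤ fs/2 = 22 Hz, appears at 8 Hz.
112 Hz mod fs = 24 Hz.
24 Hz > fs/2 = 22 Hz, folds to fs − 24 Hz = 20 Hz.
172 Hz mod fs = 40 Hz.
40 Hz > fs/2 = 22 Hz, folds to fs − 40 Hz = 4 Hz.
Distinct values: {4 Hz, 8 Hz, 12 Hz, 20 Hz}.

4 Hz, 8 Hz, 12 Hz, 20 Hz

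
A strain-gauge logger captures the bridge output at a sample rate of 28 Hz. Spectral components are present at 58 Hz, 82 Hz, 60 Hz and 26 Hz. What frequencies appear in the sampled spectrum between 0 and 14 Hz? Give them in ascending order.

fs/2 = 14 Hz.
58 Hz mod fs = 2 Hz.
2 Hz ≤ fs/2 = 14 Hz, appears at 2 Hz.
82 Hz mod fs = 26 Hz.
26 Hz > fs/2 = 14 Hz, folds to fs − 26 Hz = 2 Hz.
60 Hz mod fs = 4 Hz.
4 Hz ≤ fs/2 = 14 Hz, appears at 4 Hz.
26 Hz > fs/2 = 14 Hz, folds to fs − 26 Hz = 2 Hz.
Distinct values: {2 Hz, 4 Hz}.

2 Hz, 4 Hz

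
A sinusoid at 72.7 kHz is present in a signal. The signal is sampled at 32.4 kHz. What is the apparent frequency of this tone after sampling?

7.9 kHz

72.7 kHz mod fs = 7.9 kHz.
7.9 kHz ≤ fs/2 = 16.2 kHz, appears at 7.9 kHz.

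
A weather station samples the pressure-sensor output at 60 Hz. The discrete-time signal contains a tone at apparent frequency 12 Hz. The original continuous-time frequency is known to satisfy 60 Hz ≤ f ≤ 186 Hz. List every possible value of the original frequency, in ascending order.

72 Hz, 108 Hz, 132 Hz, 168 Hz

Frequencies that alias to 12 Hz are k·fs ± 12 Hz for integer k ≥ 0.
k=0: 12 Hz.
k=1: 48 Hz, 72 Hz.
k=2: 108 Hz, 132 Hz.
k=3: 168 Hz, 192 Hz.
k=4: 228 Hz, 252 Hz.
Within [60 Hz, 186 Hz]: 72 Hz, 108 Hz, 132 Hz, 168 Hz.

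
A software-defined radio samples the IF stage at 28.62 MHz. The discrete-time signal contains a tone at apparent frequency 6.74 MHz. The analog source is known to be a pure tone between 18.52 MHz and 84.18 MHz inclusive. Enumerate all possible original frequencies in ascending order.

21.88 MHz, 35.36 MHz, 50.5 MHz, 63.98 MHz, 79.12 MHz

Frequencies that alias to 6.74 MHz are k·fs ± 6.74 MHz for integer k ≥ 0.
k=0: 6.74 MHz.
k=1: 21.88 MHz, 35.36 MHz.
k=2: 50.5 MHz, 63.98 MHz.
k=3: 79.12 MHz, 92.6 MHz.
k=4: 107.74 MHz, 121.22 MHz.
Within [18.52 MHz, 84.18 MHz]: 21.88 MHz, 35.36 MHz, 50.5 MHz, 63.98 MHz, 79.12 MHz.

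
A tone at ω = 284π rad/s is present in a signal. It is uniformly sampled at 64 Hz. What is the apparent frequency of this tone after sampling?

14 Hz

ω = 284π rad/s → f = ω/(2π) = 142 Hz.
142 Hz mod fs = 14 Hz.
14 Hz ≤ fs/2 = 32 Hz, appears at 14 Hz.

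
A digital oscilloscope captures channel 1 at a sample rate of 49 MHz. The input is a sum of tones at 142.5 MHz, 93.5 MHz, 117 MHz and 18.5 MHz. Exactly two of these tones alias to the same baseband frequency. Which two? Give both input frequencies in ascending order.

93.5 MHz, 142.5 MHz

fs/2 = 24.5 MHz.
142.5 MHz mod fs = 44.5 MHz.
44.5 MHz > fs/2 = 24.5 MHz, folds to fs − 44.5 MHz = 4.5 MHz.
93.5 MHz mod fs = 44.5 MHz.
44.5 MHz > fs/2 = 24.5 MHz, folds to fs − 44.5 MHz = 4.5 MHz.
117 MHz mod fs = 19 MHz.
19 MHz ≤ fs/2 = 24.5 MHz, appears at 19 MHz.
18.5 MHz ≤ fs/2 = 24.5 MHz, passes unchanged.
93.5 MHz and 142.5 MHz both map to 4.5 MHz.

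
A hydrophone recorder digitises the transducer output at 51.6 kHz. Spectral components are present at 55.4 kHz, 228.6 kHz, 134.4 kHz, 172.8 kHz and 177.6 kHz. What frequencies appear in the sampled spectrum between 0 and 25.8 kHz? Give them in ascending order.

3.8 kHz, 18 kHz, 20.4 kHz, 22.2 kHz, 22.8 kHz

fs/2 = 25.8 kHz.
55.4 kHz mod fs = 3.8 kHz.
3.8 kHz ≤ fs/2 = 25.8 kHz, appears at 3.8 kHz.
228.6 kHz mod fs = 22.2 kHz.
22.2 kHz ≤ fs/2 = 25.8 kHz, appears at 22.2 kHz.
134.4 kHz mod fs = 31.2 kHz.
31.2 kHz > fs/2 = 25.8 kHz, folds to fs − 31.2 kHz = 20.4 kHz.
172.8 kHz mod fs = 18 kHz.
18 kHz ≤ fs/2 = 25.8 kHz, appears at 18 kHz.
177.6 kHz mod fs = 22.8 kHz.
22.8 kHz ≤ fs/2 = 25.8 kHz, appears at 22.8 kHz.
Distinct values: {3.8 kHz, 18 kHz, 20.4 kHz, 22.2 kHz, 22.8 kHz}.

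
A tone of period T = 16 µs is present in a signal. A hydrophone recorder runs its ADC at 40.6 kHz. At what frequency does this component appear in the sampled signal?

18.7 kHz

T = 16 µs → f = 1/T = 62.5 kHz.
62.5 kHz mod fs = 21.9 kHz.
21.9 kHz > fs/2 = 20.3 kHz, folds to fs − 21.9 kHz = 18.7 kHz.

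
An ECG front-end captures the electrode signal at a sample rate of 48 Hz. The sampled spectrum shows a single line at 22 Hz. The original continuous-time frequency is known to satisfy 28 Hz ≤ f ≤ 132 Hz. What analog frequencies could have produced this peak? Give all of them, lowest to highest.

Frequencies that alias to 22 Hz are k·fs ± 22 Hz for integer k ≥ 0.
k=0: 22 Hz.
k=1: 26 Hz, 70 Hz.
k=2: 74 Hz, 118 Hz.
k=3: 122 Hz, 166 Hz.
k=4: 170 Hz, 214 Hz.
Within [28 Hz, 132 Hz]: 70 Hz, 74 Hz, 118 Hz, 122 Hz.

70 Hz, 74 Hz, 118 Hz, 122 Hz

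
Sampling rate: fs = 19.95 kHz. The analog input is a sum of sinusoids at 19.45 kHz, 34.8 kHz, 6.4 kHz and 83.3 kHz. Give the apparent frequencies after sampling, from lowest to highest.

fs/2 = 9.975 kHz.
19.45 kHz > fs/2 = 9.975 kHz, folds to fs − 19.45 kHz = 0.5 kHz.
34.8 kHz mod fs = 14.85 kHz.
14.85 kHz > fs/2 = 9.975 kHz, folds to fs − 14.85 kHz = 5.1 kHz.
6.4 kHz ≤ fs/2 = 9.975 kHz, passes unchanged.
83.3 kHz mod fs = 3.5 kHz.
3.5 kHz ≤ fs/2 = 9.975 kHz, appears at 3.5 kHz.
Distinct values: {0.5 kHz, 3.5 kHz, 5.1 kHz, 6.4 kHz}.

0.5 kHz, 3.5 kHz, 5.1 kHz, 6.4 kHz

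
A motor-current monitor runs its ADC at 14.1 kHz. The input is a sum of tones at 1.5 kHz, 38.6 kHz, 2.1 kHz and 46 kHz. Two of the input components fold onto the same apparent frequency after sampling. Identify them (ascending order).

fs/2 = 7.05 kHz.
1.5 kHz ≤ fs/2 = 7.05 kHz, passes unchanged.
38.6 kHz mod fs = 10.4 kHz.
10.4 kHz > fs/2 = 7.05 kHz, folds to fs − 10.4 kHz = 3.7 kHz.
2.1 kHz ≤ fs/2 = 7.05 kHz, passes unchanged.
46 kHz mod fs = 3.7 kHz.
3.7 kHz ≤ fs/2 = 7.05 kHz, appears at 3.7 kHz.
38.6 kHz and 46 kHz both map to 3.7 kHz.

38.6 kHz, 46 kHz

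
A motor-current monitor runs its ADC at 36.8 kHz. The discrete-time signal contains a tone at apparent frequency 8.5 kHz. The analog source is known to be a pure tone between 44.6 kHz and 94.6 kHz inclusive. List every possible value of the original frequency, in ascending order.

45.3 kHz, 65.1 kHz, 82.1 kHz

Frequencies that alias to 8.5 kHz are k·fs ± 8.5 kHz for integer k ≥ 0.
k=0: 8.5 kHz.
k=1: 28.3 kHz, 45.3 kHz.
k=2: 65.1 kHz, 82.1 kHz.
k=3: 101.9 kHz, 118.9 kHz.
Within [44.6 kHz, 94.6 kHz]: 45.3 kHz, 65.1 kHz, 82.1 kHz.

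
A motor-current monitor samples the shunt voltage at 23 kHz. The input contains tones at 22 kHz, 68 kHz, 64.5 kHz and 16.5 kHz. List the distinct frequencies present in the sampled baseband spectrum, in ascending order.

fs/2 = 11.5 kHz.
22 kHz > fs/2 = 11.5 kHz, folds to fs − 22 kHz = 1 kHz.
68 kHz mod fs = 22 kHz.
22 kHz > fs/2 = 11.5 kHz, folds to fs − 22 kHz = 1 kHz.
64.5 kHz mod fs = 18.5 kHz.
18.5 kHz > fs/2 = 11.5 kHz, folds to fs − 18.5 kHz = 4.5 kHz.
16.5 kHz > fs/2 = 11.5 kHz, folds to fs − 16.5 kHz = 6.5 kHz.
Distinct values: {1 kHz, 4.5 kHz, 6.5 kHz}.

1 kHz, 4.5 kHz, 6.5 kHz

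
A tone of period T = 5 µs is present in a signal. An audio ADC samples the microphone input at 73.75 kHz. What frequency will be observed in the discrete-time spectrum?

T = 5 µs → f = 1/T = 200 kHz.
200 kHz mod fs = 52.5 kHz.
52.5 kHz > fs/2 = 36.875 kHz, folds to fs − 52.5 kHz = 21.25 kHz.

21.25 kHz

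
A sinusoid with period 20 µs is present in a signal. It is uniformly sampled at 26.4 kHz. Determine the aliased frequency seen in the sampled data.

2.8 kHz

T = 20 µs → f = 1/T = 50 kHz.
50 kHz mod fs = 23.6 kHz.
23.6 kHz > fs/2 = 13.2 kHz, folds to fs − 23.6 kHz = 2.8 kHz.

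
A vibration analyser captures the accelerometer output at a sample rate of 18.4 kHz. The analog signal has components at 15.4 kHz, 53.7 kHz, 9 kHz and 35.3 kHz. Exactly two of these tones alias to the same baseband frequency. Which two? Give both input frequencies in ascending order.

35.3 kHz, 53.7 kHz

fs/2 = 9.2 kHz.
15.4 kHz > fs/2 = 9.2 kHz, folds to fs − 15.4 kHz = 3 kHz.
53.7 kHz mod fs = 16.9 kHz.
16.9 kHz > fs/2 = 9.2 kHz, folds to fs − 16.9 kHz = 1.5 kHz.
9 kHz ≤ fs/2 = 9.2 kHz, passes unchanged.
35.3 kHz mod fs = 16.9 kHz.
16.9 kHz > fs/2 = 9.2 kHz, folds to fs − 16.9 kHz = 1.5 kHz.
35.3 kHz and 53.7 kHz both map to 1.5 kHz.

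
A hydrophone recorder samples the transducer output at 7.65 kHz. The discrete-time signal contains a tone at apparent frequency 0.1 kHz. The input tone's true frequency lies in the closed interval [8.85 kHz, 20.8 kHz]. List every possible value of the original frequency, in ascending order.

15.2 kHz, 15.4 kHz

Frequencies that alias to 0.1 kHz are k·fs ± 0.1 kHz for integer k ≥ 0.
k=0: 0.1 kHz.
k=1: 7.55 kHz, 7.75 kHz.
k=2: 15.2 kHz, 15.4 kHz.
k=3: 22.85 kHz, 23.05 kHz.
Within [8.85 kHz, 20.8 kHz]: 15.2 kHz, 15.4 kHz.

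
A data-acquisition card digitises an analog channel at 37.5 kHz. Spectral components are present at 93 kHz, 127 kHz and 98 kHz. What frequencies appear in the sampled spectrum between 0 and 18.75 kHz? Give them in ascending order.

fs/2 = 18.75 kHz.
93 kHz mod fs = 18 kHz.
18 kHz ≤ fs/2 = 18.75 kHz, appears at 18 kHz.
127 kHz mod fs = 14.5 kHz.
14.5 kHz ≤ fs/2 = 18.75 kHz, appears at 14.5 kHz.
98 kHz mod fs = 23 kHz.
23 kHz > fs/2 = 18.75 kHz, folds to fs − 23 kHz = 14.5 kHz.
Distinct values: {14.5 kHz, 18 kHz}.

14.5 kHz, 18 kHz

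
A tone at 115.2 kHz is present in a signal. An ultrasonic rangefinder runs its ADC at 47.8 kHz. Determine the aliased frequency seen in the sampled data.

19.6 kHz

115.2 kHz mod fs = 19.6 kHz.
19.6 kHz ≤ fs/2 = 23.9 kHz, appears at 19.6 kHz.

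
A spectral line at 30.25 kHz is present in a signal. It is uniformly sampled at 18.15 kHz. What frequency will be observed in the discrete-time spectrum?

30.25 kHz mod fs = 12.1 kHz.
12.1 kHz > fs/2 = 9.075 kHz, folds to fs − 12.1 kHz = 6.05 kHz.

6.05 kHz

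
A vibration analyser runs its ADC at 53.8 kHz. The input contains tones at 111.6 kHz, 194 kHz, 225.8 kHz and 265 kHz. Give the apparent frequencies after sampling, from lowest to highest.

4 kHz, 10.6 kHz, 21.2 kHz

fs/2 = 26.9 kHz.
111.6 kHz mod fs = 4 kHz.
4 kHz ≤ fs/2 = 26.9 kHz, appears at 4 kHz.
194 kHz mod fs = 32.6 kHz.
32.6 kHz > fs/2 = 26.9 kHz, folds to fs − 32.6 kHz = 21.2 kHz.
225.8 kHz mod fs = 10.6 kHz.
10.6 kHz ≤ fs/2 = 26.9 kHz, appears at 10.6 kHz.
265 kHz mod fs = 49.8 kHz.
49.8 kHz > fs/2 = 26.9 kHz, folds to fs − 49.8 kHz = 4 kHz.
Distinct values: {4 kHz, 10.6 kHz, 21.2 kHz}.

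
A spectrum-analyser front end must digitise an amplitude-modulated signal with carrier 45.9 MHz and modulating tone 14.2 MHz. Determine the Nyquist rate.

120.2 MHz

AM sidebands sit at fc ± fm = 31.7 MHz and 60.1 MHz.
Highest-frequency component: 60.1 MHz.
Nyquist rate = 2 × 60.1 MHz = 120.2 MHz.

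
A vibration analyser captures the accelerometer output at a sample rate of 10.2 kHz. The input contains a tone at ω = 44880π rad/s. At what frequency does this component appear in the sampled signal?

2.04 kHz

ω = 44880π rad/s → f = ω/(2π) = 22440 Hz = 22.44 kHz.
22.44 kHz mod fs = 2.04 kHz.
2.04 kHz ≤ fs/2 = 5.1 kHz, appears at 2.04 kHz.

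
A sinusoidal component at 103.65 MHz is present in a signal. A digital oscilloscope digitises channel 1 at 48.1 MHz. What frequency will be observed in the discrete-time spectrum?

103.65 MHz mod fs = 7.45 MHz.
7.45 MHz ≤ fs/2 = 24.05 MHz, appears at 7.45 MHz.

7.45 MHz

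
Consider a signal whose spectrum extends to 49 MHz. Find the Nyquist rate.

98 MHz

Nyquist rate = 2 × 49 MHz = 98 MHz.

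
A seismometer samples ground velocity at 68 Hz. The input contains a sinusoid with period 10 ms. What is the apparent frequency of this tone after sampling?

32 Hz

T = 10 ms → f = 1/T = 100 Hz.
100 Hz mod fs = 32 Hz.
32 Hz ≤ fs/2 = 34 Hz, appears at 32 Hz.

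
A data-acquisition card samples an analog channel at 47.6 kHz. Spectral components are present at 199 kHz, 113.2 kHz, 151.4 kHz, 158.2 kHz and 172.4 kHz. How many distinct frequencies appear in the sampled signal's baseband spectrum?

3

fs/2 = 23.8 kHz.
199 kHz mod fs = 8.6 kHz.
8.6 kHz ≤ fs/2 = 23.8 kHz, appears at 8.6 kHz.
113.2 kHz mod fs = 18 kHz.
18 kHz ≤ fs/2 = 23.8 kHz, appears at 18 kHz.
151.4 kHz mod fs = 8.6 kHz.
8.6 kHz ≤ fs/2 = 23.8 kHz, appears at 8.6 kHz.
158.2 kHz mod fs = 15.4 kHz.
15.4 kHz ≤ fs/2 = 23.8 kHz, appears at 15.4 kHz.
172.4 kHz mod fs = 29.6 kHz.
29.6 kHz > fs/2 = 23.8 kHz, folds to fs − 29.6 kHz = 18 kHz.
Distinct values: {8.6 kHz, 15.4 kHz, 18 kHz} → 3.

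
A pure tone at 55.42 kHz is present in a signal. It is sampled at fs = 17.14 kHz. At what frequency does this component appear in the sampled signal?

55.42 kHz mod fs = 4 kHz.
4 kHz ≤ fs/2 = 8.57 kHz, appears at 4 kHz.

4 kHz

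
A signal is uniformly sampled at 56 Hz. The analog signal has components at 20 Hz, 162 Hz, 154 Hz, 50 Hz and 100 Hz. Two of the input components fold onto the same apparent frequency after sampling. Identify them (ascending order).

50 Hz, 162 Hz

fs/2 = 28 Hz.
20 Hz ≤ fs/2 = 28 Hz, passes unchanged.
162 Hz mod fs = 50 Hz.
50 Hz > fs/2 = 28 Hz, folds to fs − 50 Hz = 6 Hz.
154 Hz mod fs = 42 Hz.
42 Hz > fs/2 = 28 Hz, folds to fs − 42 Hz = 14 Hz.
50 Hz > fs/2 = 28 Hz, folds to fs − 50 Hz = 6 Hz.
100 Hz mod fs = 44 Hz.
44 Hz > fs/2 = 28 Hz, folds to fs − 44 Hz = 12 Hz.
50 Hz and 162 Hz both map to 6 Hz.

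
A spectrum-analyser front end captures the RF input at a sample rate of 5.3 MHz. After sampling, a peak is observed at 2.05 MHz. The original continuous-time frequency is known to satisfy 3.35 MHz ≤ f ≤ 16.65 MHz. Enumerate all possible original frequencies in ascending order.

7.35 MHz, 8.55 MHz, 12.65 MHz, 13.85 MHz

Frequencies that alias to 2.05 MHz are k·fs ± 2.05 MHz for integer k ≥ 0.
k=0: 2.05 MHz.
k=1: 3.25 MHz, 7.35 MHz.
k=2: 8.55 MHz, 12.65 MHz.
k=3: 13.85 MHz, 17.95 MHz.
k=4: 19.15 MHz, 23.25 MHz.
Within [3.35 MHz, 16.65 MHz]: 7.35 MHz, 8.55 MHz, 12.65 MHz, 13.85 MHz.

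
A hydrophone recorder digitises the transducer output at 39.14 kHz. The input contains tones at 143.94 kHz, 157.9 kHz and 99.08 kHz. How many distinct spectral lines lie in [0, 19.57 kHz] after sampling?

fs/2 = 19.57 kHz.
143.94 kHz mod fs = 26.52 kHz.
26.52 kHz > fs/2 = 19.57 kHz, folds to fs − 26.52 kHz = 12.62 kHz.
157.9 kHz mod fs = 1.34 kHz.
1.34 kHz ≤ fs/2 = 19.57 kHz, appears at 1.34 kHz.
99.08 kHz mod fs = 20.8 kHz.
20.8 kHz > fs/2 = 19.57 kHz, folds to fs − 20.8 kHz = 18.34 kHz.
Distinct values: {1.34 kHz, 12.62 kHz, 18.34 kHz} → 3.

3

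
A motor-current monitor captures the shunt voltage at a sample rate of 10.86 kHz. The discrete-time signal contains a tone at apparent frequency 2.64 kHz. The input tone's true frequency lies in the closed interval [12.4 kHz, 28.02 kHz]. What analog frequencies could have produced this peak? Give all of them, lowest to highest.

Frequencies that alias to 2.64 kHz are k·fs ± 2.64 kHz for integer k ≥ 0.
k=0: 2.64 kHz.
k=1: 8.22 kHz, 13.5 kHz.
k=2: 19.08 kHz, 24.36 kHz.
k=3: 29.94 kHz, 35.22 kHz.
Within [12.4 kHz, 28.02 kHz]: 13.5 kHz, 19.08 kHz, 24.36 kHz.

13.5 kHz, 19.08 kHz, 24.36 kHz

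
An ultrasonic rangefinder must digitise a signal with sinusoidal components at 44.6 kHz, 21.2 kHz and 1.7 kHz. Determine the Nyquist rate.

89.2 kHz

Highest-frequency component: 44.6 kHz.
Nyquist rate = 2 × 44.6 kHz = 89.2 kHz.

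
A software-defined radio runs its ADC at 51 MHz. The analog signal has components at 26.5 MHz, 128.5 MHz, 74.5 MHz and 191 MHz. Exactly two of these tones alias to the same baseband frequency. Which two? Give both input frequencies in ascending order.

fs/2 = 25.5 MHz.
26.5 MHz > fs/2 = 25.5 MHz, folds to fs − 26.5 MHz = 24.5 MHz.
128.5 MHz mod fs = 26.5 MHz.
26.5 MHz > fs/2 = 25.5 MHz, folds to fs − 26.5 MHz = 24.5 MHz.
74.5 MHz mod fs = 23.5 MHz.
23.5 MHz ≤ fs/2 = 25.5 MHz, appears at 23.5 MHz.
191 MHz mod fs = 38 MHz.
38 MHz > fs/2 = 25.5 MHz, folds to fs − 38 MHz = 13 MHz.
26.5 MHz and 128.5 MHz both map to 24.5 MHz.

26.5 MHz, 128.5 MHz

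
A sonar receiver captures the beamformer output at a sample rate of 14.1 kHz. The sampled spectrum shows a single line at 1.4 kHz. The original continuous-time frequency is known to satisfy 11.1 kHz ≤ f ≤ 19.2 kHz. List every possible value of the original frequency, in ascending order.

12.7 kHz, 15.5 kHz

Frequencies that alias to 1.4 kHz are k·fs ± 1.4 kHz for integer k ≥ 0.
k=0: 1.4 kHz.
k=1: 12.7 kHz, 15.5 kHz.
k=2: 26.8 kHz, 29.6 kHz.
Within [11.1 kHz, 19.2 kHz]: 12.7 kHz, 15.5 kHz.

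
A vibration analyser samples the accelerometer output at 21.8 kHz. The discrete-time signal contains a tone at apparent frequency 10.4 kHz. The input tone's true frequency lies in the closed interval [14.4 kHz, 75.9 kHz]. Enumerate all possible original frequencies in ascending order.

Frequencies that alias to 10.4 kHz are k·fs ± 10.4 kHz for integer k ≥ 0.
k=0: 10.4 kHz.
k=1: 11.4 kHz, 32.2 kHz.
k=2: 33.2 kHz, 54 kHz.
k=3: 55 kHz, 75.8 kHz.
k=4: 76.8 kHz, 97.6 kHz.
Within [14.4 kHz, 75.9 kHz]: 32.2 kHz, 33.2 kHz, 54 kHz, 55 kHz, 75.8 kHz.

32.2 kHz, 33.2 kHz, 54 kHz, 55 kHz, 75.8 kHz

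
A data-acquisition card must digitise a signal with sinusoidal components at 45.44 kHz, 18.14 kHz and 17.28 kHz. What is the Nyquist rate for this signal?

90.88 kHz

Highest-frequency component: 45.44 kHz.
Nyquist rate = 2 × 45.44 kHz = 90.88 kHz.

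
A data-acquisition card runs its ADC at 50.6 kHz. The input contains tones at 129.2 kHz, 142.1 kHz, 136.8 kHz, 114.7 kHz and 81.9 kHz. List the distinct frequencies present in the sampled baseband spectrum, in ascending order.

fs/2 = 25.3 kHz.
129.2 kHz mod fs = 28 kHz.
28 kHz > fs/2 = 25.3 kHz, folds to fs − 28 kHz = 22.6 kHz.
142.1 kHz mod fs = 40.9 kHz.
40.9 kHz > fs/2 = 25.3 kHz, folds to fs − 40.9 kHz = 9.7 kHz.
136.8 kHz mod fs = 35.6 kHz.
35.6 kHz > fs/2 = 25.3 kHz, folds to fs − 35.6 kHz = 15 kHz.
114.7 kHz mod fs = 13.5 kHz.
13.5 kHz ≤ fs/2 = 25.3 kHz, appears at 13.5 kHz.
81.9 kHz mod fs = 31.3 kHz.
31.3 kHz > fs/2 = 25.3 kHz, folds to fs − 31.3 kHz = 19.3 kHz.
Distinct values: {9.7 kHz, 13.5 kHz, 15 kHz, 19.3 kHz, 22.6 kHz}.

9.7 kHz, 13.5 kHz, 15 kHz, 19.3 kHz, 22.6 kHz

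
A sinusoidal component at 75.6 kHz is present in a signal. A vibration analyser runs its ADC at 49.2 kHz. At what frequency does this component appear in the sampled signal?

75.6 kHz mod fs = 26.4 kHz.
26.4 kHz > fs/2 = 24.6 kHz, folds to fs − 26.4 kHz = 22.8 kHz.

22.8 kHz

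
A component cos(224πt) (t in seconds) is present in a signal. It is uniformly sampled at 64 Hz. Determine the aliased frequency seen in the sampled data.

16 Hz

ω = 224π rad/s → f = ω/(2π) = 112 Hz.
112 Hz mod fs = 48 Hz.
48 Hz > fs/2 = 32 Hz, folds to fs − 48 Hz = 16 Hz.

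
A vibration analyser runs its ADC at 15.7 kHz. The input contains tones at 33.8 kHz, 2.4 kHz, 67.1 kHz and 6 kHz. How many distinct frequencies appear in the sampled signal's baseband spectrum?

fs/2 = 7.85 kHz.
33.8 kHz mod fs = 2.4 kHz.
2.4 kHz ≤ fs/2 = 7.85 kHz, appears at 2.4 kHz.
2.4 kHz ≤ fs/2 = 7.85 kHz, passes unchanged.
67.1 kHz mod fs = 4.3 kHz.
4.3 kHz ≤ fs/2 = 7.85 kHz, appears at 4.3 kHz.
6 kHz ≤ fs/2 = 7.85 kHz, passes unchanged.
Distinct values: {2.4 kHz, 4.3 kHz, 6 kHz} → 3.

3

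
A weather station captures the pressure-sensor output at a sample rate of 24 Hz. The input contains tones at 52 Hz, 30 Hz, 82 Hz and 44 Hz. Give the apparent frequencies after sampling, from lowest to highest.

4 Hz, 6 Hz, 10 Hz

fs/2 = 12 Hz.
52 Hz mod fs = 4 Hz.
4 Hz ≤ fs/2 = 12 Hz, appears at 4 Hz.
30 Hz mod fs = 6 Hz.
6 Hz ≤ fs/2 = 12 Hz, appears at 6 Hz.
82 Hz mod fs = 10 Hz.
10 Hz ≤ fs/2 = 12 Hz, appears at 10 Hz.
44 Hz mod fs = 20 Hz.
20 Hz > fs/2 = 12 Hz, folds to fs − 20 Hz = 4 Hz.
Distinct values: {4 Hz, 6 Hz, 10 Hz}.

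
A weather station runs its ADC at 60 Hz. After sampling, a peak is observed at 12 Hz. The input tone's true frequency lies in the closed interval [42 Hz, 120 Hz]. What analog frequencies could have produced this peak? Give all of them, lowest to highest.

48 Hz, 72 Hz, 108 Hz

Frequencies that alias to 12 Hz are k·fs ± 12 Hz for integer k ≥ 0.
k=0: 12 Hz.
k=1: 48 Hz, 72 Hz.
k=2: 108 Hz, 132 Hz.
k=3: 168 Hz, 192 Hz.
Within [42 Hz, 120 Hz]: 48 Hz, 72 Hz, 108 Hz.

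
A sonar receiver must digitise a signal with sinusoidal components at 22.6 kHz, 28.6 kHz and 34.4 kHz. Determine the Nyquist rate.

Highest-frequency component: 34.4 kHz.
Nyquist rate = 2 × 34.4 kHz = 68.8 kHz.

68.8 kHz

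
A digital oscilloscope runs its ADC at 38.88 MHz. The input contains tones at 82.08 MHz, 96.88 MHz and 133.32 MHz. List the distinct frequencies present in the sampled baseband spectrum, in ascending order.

4.32 MHz, 16.68 MHz, 19.12 MHz

fs/2 = 19.44 MHz.
82.08 MHz mod fs = 4.32 MHz.
4.32 MHz ≤ fs/2 = 19.44 MHz, appears at 4.32 MHz.
96.88 MHz mod fs = 19.12 MHz.
19.12 MHz ≤ fs/2 = 19.44 MHz, appears at 19.12 MHz.
133.32 MHz mod fs = 16.68 MHz.
16.68 MHz ≤ fs/2 = 19.44 MHz, appears at 16.68 MHz.
Distinct values: {4.32 MHz, 16.68 MHz, 19.12 MHz}.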